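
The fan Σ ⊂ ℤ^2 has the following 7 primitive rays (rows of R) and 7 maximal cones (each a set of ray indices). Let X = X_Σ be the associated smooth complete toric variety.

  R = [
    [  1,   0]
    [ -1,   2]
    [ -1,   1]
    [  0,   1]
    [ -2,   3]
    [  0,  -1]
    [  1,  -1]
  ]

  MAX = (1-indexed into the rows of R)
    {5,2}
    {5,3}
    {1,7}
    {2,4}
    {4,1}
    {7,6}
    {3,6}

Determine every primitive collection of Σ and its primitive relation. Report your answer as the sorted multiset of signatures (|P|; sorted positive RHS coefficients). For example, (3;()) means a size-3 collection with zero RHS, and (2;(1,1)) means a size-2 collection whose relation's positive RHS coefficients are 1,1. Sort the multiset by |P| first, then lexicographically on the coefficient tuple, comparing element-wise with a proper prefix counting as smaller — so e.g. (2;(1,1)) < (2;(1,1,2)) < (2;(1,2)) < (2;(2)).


|primitive collections| = 14. Relations:

  {3,7}:  v_{3} + v_{7} = 0  →  sig = (2;())
  {4,6}:  v_{4} + v_{6} = 0  →  sig = (2;())
  {1,3}:  v_{1} + v_{3} = v_{4}  →  sig = (2;(1))
  {1,6}:  v_{1} + v_{6} = v_{7}  →  sig = (2;(1))
  {2,3}:  v_{2} + v_{3} = v_{5}  →  sig = (2;(1))
  {2,6}:  v_{2} + v_{6} = v_{3}  →  sig = (2;(1))
  {2,7}:  v_{2} + v_{7} = v_{4}  →  sig = (2;(1))
  {3,4}:  v_{3} + v_{4} = v_{2}  →  sig = (2;(1))
  {4,7}:  v_{4} + v_{7} = v_{1}  →  sig = (2;(1))
  {5,7}:  v_{5} + v_{7} = v_{2}  →  sig = (2;(1))
  {1,5}:  v_{1} + v_{5} = v_{2} + v_{4}  →  sig = (2;(1,1))
  {1,2}:  v_{1} + v_{2} = 2·v_{4}  →  sig = (2;(2))
  {4,5}:  v_{4} + v_{5} = 2·v_{2}  →  sig = (2;(2))
  {5,6}:  v_{5} + v_{6} = 2·v_{3}  →  sig = (2;(2))

Signatures (|P|; sorted positive RHS coefficients), sorted:
{ (2;()) ×2,  (2;(1)) ×8,  (2;(1,1)),  (2;(2)) ×3 }


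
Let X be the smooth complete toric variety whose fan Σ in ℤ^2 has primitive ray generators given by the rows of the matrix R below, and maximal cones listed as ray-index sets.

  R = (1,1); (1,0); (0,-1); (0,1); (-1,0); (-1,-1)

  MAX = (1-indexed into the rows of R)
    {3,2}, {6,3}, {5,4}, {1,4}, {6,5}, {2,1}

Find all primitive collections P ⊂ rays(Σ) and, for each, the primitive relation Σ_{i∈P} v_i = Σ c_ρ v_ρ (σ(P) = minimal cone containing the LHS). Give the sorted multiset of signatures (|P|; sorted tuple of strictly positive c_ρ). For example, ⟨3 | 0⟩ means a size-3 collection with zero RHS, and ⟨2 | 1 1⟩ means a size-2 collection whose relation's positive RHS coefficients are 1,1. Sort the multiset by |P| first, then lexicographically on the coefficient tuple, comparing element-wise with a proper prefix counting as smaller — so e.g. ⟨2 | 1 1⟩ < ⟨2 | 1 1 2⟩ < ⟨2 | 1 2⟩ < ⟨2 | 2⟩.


Σ has 9 primitive collections:

  P={1,6}:  v_{1} + v_{6} = 0  so sig = ⟨2 | 0⟩
  P={2,5}:  v_{2} + v_{5} = 0  so sig = ⟨2 | 0⟩
  P={3,4}:  v_{3} + v_{4} = 0  so sig = ⟨2 | 0⟩
  P={1,3}:  v_{1} + v_{3} = v_{2}  so sig = ⟨2 | 1⟩
  P={1,5}:  v_{1} + v_{5} = v_{4}  so sig = ⟨2 | 1⟩
  P={2,4}:  v_{2} + v_{4} = v_{1}  so sig = ⟨2 | 1⟩
  P={2,6}:  v_{2} + v_{6} = v_{3}  so sig = ⟨2 | 1⟩
  P={3,5}:  v_{3} + v_{5} = v_{6}  so sig = ⟨2 | 1⟩
  P={4,6}:  v_{4} + v_{6} = v_{5}  so sig = ⟨2 | 1⟩

Hence PRS(X_Σ) =
    ⟨2 | 0⟩
    ⟨2 | 0⟩
    ⟨2 | 0⟩
    ⟨2 | 1⟩
    ⟨2 | 1⟩
    ⟨2 | 1⟩
    ⟨2 | 1⟩
    ⟨2 | 1⟩
    ⟨2 | 1⟩


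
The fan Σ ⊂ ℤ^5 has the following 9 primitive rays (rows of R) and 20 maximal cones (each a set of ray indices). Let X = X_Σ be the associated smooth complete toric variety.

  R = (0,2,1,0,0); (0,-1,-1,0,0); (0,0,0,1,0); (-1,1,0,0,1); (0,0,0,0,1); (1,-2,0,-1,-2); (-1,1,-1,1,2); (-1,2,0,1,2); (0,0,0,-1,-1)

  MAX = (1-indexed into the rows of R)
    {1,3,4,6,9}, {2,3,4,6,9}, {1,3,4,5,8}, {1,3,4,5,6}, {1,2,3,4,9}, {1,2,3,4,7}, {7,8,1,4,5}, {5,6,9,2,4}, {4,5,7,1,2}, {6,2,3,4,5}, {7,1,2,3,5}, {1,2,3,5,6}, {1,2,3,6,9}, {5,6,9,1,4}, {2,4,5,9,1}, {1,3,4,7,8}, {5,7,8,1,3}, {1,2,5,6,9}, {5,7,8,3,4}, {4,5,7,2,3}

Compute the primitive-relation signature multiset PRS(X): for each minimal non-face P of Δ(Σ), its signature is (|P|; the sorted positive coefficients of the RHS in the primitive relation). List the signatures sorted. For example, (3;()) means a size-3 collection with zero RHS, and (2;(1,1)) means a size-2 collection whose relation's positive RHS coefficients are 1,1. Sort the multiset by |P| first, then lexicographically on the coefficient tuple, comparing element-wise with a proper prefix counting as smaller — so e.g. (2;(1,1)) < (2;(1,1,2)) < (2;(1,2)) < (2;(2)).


Σ has 9 primitive collections:

  • {6,8}:  v_{6} + v_{8} = 0  so sig = (2;())
  • {2,8}:  v_{2} + v_{8} = v_{7}  so sig = (2;(1))
  • {6,7}:  v_{6} + v_{7} = v_{2}  so sig = (2;(1))
  • {8,9}:  v_{8} + v_{9} = v_{1} + v_{2} + v_{4}  so sig = (2;(1,1,1))
  • {7,9}:  v_{7} + v_{9} = v_{1} + 2·v_{2} + v_{4}  so sig = (2;(1,1,2))
  • {3,5,9}:  v_{3} + v_{5} + v_{9} = 0  so sig = (3;())
  • {1,2,4,6}:  v_{1} + v_{2} + v_{4} + v_{6} = v_{9}  so sig = (4;(1))
  • {1,2,3,4,5}:  v_{1} + v_{2} + v_{3} + v_{4} + v_{5} = v_{8}  so sig = (5;(1))
  • {1,3,4,5,7}:  v_{1} + v_{3} + v_{4} + v_{5} + v_{7} = 2·v_{8}  so sig = (5;(2))

Signatures (|P|; sorted positive RHS coefficients), sorted:
    (2;())
    (2;(1))
    (2;(1))
    (2;(1,1,1))
    (2;(1,1,2))
    (3;())
    (4;(1))
    (5;(1))
    (5;(2))


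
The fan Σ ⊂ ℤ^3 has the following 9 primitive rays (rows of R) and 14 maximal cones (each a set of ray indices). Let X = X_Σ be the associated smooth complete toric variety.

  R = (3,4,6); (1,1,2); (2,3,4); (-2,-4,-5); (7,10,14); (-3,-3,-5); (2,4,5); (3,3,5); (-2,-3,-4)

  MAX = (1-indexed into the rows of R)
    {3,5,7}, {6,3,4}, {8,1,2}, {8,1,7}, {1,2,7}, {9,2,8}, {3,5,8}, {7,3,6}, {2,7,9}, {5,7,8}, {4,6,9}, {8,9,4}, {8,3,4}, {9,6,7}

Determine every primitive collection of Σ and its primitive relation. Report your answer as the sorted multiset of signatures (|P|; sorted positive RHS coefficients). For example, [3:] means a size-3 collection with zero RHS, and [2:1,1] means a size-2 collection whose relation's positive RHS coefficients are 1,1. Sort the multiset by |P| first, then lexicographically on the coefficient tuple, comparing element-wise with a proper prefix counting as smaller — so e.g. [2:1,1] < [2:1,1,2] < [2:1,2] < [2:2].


Δ(Σ) — 9 vertices, 18 min non-faces:

  P={3,9}:  v_{3} + v_{9} = 0  ⟹  sig = [2:]
  P={4,7}:  v_{4} + v_{7} = 0  ⟹  sig = [2:]
  P={6,8}:  v_{6} + v_{8} = 0  ⟹  sig = [2:]
  P={1,9}:  v_{1} + v_{9} = v_{2}  ⟹  sig = [2:1]
  P={2,3}:  v_{2} + v_{3} = v_{1}  ⟹  sig = [2:1]
  P={1,3}:  v_{1} + v_{3} = v_{7} + v_{8}  ⟹  sig = [2:1,1]
  P={1,4}:  v_{1} + v_{4} = v_{8} + v_{9}  ⟹  sig = [2:1,1]
  P={1,6}:  v_{1} + v_{6} = v_{7} + v_{9}  ⟹  sig = [2:1,1]
  P={4,5}:  v_{4} + v_{5} = v_{3} + v_{8}  ⟹  sig = [2:1,1]
  P={5,6}:  v_{5} + v_{6} = v_{3} + v_{7}  ⟹  sig = [2:1,1]
  P={5,9}:  v_{5} + v_{9} = v_{7} + v_{8}  ⟹  sig = [2:1,1]
  P={2,5}:  v_{2} + v_{5} = v_{1} + v_{7} + v_{8}  ⟹  sig = [2:1,1,1]
  P={2,4}:  v_{2} + v_{4} = v_{8} + 2·v_{9}  ⟹  sig = [2:1,2]
  P={2,6}:  v_{2} + v_{6} = v_{7} + 2·v_{9}  ⟹  sig = [2:1,2]
  P={1,5}:  v_{1} + v_{5} = 2·v_{7} + 2·v_{8}  ⟹  sig = [2:2,2]
  P={3,7,8}:  v_{3} + v_{7} + v_{8} = v_{5}  ⟹  sig = [3:1]
  P={7,8,9}:  v_{7} + v_{8} + v_{9} = v_{1}  ⟹  sig = [3:1]
  P={2,7,8}:  v_{2} + v_{7} + v_{8} = 2·v_{1}  ⟹  sig = [3:2]

Hence PRS(X_Σ) =
[[2:], [2:], [2:], [2:1], [2:1], [2:1,1], [2:1,1], [2:1,1], [2:1,1], [2:1,1], [2:1,1], [2:1,1,1], [2:1,2], [2:1,2], [2:2,2], [3:1], [3:1], [3:2]]


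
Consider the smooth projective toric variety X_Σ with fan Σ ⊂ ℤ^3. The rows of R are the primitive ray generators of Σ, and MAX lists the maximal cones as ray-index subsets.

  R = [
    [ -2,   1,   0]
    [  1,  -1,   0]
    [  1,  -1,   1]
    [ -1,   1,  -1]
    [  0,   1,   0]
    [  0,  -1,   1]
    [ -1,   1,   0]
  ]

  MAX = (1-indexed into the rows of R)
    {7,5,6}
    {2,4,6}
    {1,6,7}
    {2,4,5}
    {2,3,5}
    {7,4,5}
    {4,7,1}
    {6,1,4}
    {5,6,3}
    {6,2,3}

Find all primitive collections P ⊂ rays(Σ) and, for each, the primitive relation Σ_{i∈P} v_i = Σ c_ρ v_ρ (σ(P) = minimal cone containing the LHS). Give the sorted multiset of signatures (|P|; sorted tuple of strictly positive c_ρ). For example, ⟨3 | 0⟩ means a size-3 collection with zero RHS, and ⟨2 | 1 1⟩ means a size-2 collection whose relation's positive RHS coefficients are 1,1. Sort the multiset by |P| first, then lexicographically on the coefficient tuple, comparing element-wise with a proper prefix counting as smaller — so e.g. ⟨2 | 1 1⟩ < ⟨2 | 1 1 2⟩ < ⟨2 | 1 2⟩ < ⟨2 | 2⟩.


9 collections generate NE(X_Σ); each relation:

  {2,7}:  v_{2} + v_{7} = 0  ⟹  sig = ⟨2 | 0⟩
  {3,4}:  v_{3} + v_{4} = 0  ⟹  sig = ⟨2 | 0⟩
  {1,2}:  v_{1} + v_{2} = v_{4} + v_{6}  ⟹  sig = ⟨2 | 1 1⟩
  {1,3}:  v_{1} + v_{3} = v_{6} + v_{7}  ⟹  sig = ⟨2 | 1 1⟩
  {3,7}:  v_{3} + v_{7} = v_{5} + v_{6}  ⟹  sig = ⟨2 | 1 1⟩
  {1,5}:  v_{1} + v_{5} = 2·v_{7}  ⟹  sig = ⟨2 | 2⟩
  {2,5,6}:  v_{2} + v_{5} + v_{6} = v_{3}  ⟹  sig = ⟨3 | 1⟩
  {4,5,6}:  v_{4} + v_{5} + v_{6} = v_{7}  ⟹  sig = ⟨3 | 1⟩
  {4,6,7}:  v_{4} + v_{6} + v_{7} = v_{1}  ⟹  sig = ⟨3 | 1⟩

Hence PRS(X_Σ) =
[⟨2 | 0⟩, ⟨2 | 0⟩, ⟨2 | 1 1⟩, ⟨2 | 1 1⟩, ⟨2 | 1 1⟩, ⟨2 | 2⟩, ⟨3 | 1⟩, ⟨3 | 1⟩, ⟨3 | 1⟩]


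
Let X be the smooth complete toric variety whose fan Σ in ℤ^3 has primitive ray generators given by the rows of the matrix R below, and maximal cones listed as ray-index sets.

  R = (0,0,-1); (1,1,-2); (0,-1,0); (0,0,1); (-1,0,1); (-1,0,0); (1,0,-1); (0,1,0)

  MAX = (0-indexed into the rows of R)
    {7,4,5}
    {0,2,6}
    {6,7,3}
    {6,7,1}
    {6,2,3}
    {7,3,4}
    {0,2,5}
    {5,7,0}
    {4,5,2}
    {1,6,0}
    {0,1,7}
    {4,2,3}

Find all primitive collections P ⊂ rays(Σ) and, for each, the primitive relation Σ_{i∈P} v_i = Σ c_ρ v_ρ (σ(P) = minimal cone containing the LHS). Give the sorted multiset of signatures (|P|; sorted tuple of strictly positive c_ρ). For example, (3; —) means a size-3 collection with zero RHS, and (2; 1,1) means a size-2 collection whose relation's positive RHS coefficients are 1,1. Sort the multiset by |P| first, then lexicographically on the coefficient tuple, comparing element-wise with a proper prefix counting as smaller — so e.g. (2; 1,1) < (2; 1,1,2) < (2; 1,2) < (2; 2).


Σ has 11 primitive collections:

  P = {0,3}:  v_{0} + v_{3} = 0  →  sig = (2; —)
  P = {2,7}:  v_{2} + v_{7} = 0  →  sig = (2; —)
  P = {4,6}:  v_{4} + v_{6} = 0  →  sig = (2; —)
  P = {0,4}:  v_{0} + v_{4} = v_{5}  →  sig = (2; 1)
  P = {3,5}:  v_{3} + v_{5} = v_{4}  →  sig = (2; 1)
  P = {5,6}:  v_{5} + v_{6} = v_{0}  →  sig = (2; 1)
  P = {1,2}:  v_{1} + v_{2} = v_{0} + v_{6}  →  sig = (2; 1,1)
  P = {1,3}:  v_{1} + v_{3} = v_{6} + v_{7}  →  sig = (2; 1,1)
  P = {1,4}:  v_{1} + v_{4} = v_{0} + v_{7}  →  sig = (2; 1,1)
  P = {1,5}:  v_{1} + v_{5} = 2·v_{0} + v_{7}  →  sig = (2; 1,2)
  P = {0,6,7}:  v_{0} + v_{6} + v_{7} = v_{1}  →  sig = (3; 1)

Hence PRS(X_Σ) =
{ (2; —) ×3,  (2; 1) ×3,  (2; 1,1) ×3,  (2; 1,2),  (3; 1) }


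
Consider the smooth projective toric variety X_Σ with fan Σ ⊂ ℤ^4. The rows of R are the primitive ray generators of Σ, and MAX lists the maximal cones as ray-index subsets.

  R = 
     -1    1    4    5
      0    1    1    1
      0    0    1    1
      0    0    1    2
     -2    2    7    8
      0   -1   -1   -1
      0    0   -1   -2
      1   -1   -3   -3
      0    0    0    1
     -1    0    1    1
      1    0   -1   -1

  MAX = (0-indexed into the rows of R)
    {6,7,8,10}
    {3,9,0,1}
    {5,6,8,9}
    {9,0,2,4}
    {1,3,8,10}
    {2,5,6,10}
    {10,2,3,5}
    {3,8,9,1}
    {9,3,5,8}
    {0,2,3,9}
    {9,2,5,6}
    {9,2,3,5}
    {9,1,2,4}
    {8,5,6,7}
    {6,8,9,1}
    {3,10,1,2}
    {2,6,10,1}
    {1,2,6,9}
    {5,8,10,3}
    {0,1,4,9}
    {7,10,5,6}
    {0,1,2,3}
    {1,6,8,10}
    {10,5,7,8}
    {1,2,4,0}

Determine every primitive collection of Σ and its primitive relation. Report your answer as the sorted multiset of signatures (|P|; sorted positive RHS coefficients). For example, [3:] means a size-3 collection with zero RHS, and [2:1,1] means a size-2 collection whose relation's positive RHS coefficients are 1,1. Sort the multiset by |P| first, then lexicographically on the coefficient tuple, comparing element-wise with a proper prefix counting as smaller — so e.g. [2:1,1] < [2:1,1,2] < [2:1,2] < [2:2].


22 collections generate NE(X_Σ); each relation:

  P={1,5}:  v_{1} + v_{5} = 0  ⟹  sig = [2:]
  P={3,6}:  v_{3} + v_{6} = 0  ⟹  sig = [2:]
  P={9,10}:  v_{9} + v_{10} = 0  ⟹  sig = [2:]
  P={0,7}:  v_{0} + v_{7} = v_{3}  ⟹  sig = [2:1]
  P={2,8}:  v_{2} + v_{8} = v_{3}  ⟹  sig = [2:1]
  P={4,7}:  v_{4} + v_{7} = v_{0}  ⟹  sig = [2:1]
  P={2,7}:  v_{2} + v_{7} = v_{5} + v_{10}  ⟹  sig = [2:1,1]
  P={0,5}:  v_{0} + v_{5} = v_{2} + v_{3} + v_{9}  ⟹  sig = [2:1,1,1]
  P={0,6}:  v_{0} + v_{6} = v_{1} + v_{2} + v_{9}  ⟹  sig = [2:1,1,1]
  P={0,10}:  v_{0} + v_{10} = v_{1} + v_{2} + v_{3}  ⟹  sig = [2:1,1,1]
  P={1,7}:  v_{1} + v_{7} = v_{6} + v_{8} + v_{10}  ⟹  sig = [2:1,1,1]
  P={3,7}:  v_{3} + v_{7} = v_{5} + v_{8} + v_{10}  ⟹  sig = [2:1,1,1]
  P={4,5}:  v_{4} + v_{5} = v_{0} + v_{2} + v_{9}  ⟹  sig = [2:1,1,1]
  P={4,10}:  v_{4} + v_{10} = v_{0} + v_{1} + v_{2}  ⟹  sig = [2:1,1,1]
  P={7,9}:  v_{7} + v_{9} = v_{5} + v_{6} + v_{8}  ⟹  sig = [2:1,1,1]
  P={4,8}:  v_{4} + v_{8} = v_{0} + v_{1} + v_{3} + v_{9}  ⟹  sig = [2:1,1,1,1]
  P={0,8}:  v_{0} + v_{8} = v_{1} + 2·v_{3} + v_{9}  ⟹  sig = [2:1,1,2]
  P={3,4}:  v_{3} + v_{4} = 2·v_{0}  ⟹  sig = [2:2]
  P={4,6}:  v_{4} + v_{6} = 2·v_{1} + 2·v_{2} + 2·v_{9}  ⟹  sig = [2:2,2,2]
  P={0,1,2,9}:  v_{0} + v_{1} + v_{2} + v_{9} = v_{4}  ⟹  sig = [4:1]
  P={1,2,3,9}:  v_{1} + v_{2} + v_{3} + v_{9} = v_{0}  ⟹  sig = [4:1]
  P={5,6,8,10}:  v_{5} + v_{6} + v_{8} + v_{10} = v_{7}  ⟹  sig = [4:1]

Sorted signature multiset PRS(X):
[[2:], [2:], [2:], [2:1], [2:1], [2:1], [2:1,1], [2:1,1,1], [2:1,1,1], [2:1,1,1], [2:1,1,1], [2:1,1,1], [2:1,1,1], [2:1,1,1], [2:1,1,1], [2:1,1,1,1], [2:1,1,2], [2:2], [2:2,2,2], [4:1], [4:1], [4:1]]


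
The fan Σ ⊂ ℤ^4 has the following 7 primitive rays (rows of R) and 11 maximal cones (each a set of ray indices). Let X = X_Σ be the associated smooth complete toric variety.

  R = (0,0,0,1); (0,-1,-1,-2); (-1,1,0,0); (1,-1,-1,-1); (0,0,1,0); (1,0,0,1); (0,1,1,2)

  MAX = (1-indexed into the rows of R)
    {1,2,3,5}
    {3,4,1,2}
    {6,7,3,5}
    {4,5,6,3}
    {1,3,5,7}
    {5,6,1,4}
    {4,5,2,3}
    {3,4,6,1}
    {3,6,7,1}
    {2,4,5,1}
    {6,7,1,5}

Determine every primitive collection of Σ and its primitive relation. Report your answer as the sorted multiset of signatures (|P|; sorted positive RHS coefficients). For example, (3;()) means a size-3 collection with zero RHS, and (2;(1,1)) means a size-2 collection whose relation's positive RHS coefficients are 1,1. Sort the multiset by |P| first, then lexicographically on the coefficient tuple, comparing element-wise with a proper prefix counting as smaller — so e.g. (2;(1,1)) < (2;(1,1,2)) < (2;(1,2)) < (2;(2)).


Σ has 5 primitive collections:

  {2,7}:  v_{2} + v_{7} = 0  ⟹  sig = (2;())
  {2,6}:  v_{2} + v_{6} = v_{4}  ⟹  sig = (2;(1))
  {4,7}:  v_{4} + v_{7} = v_{6}  ⟹  sig = (2;(1))
  {1,3,4,5}:  v_{1} + v_{3} + v_{4} + v_{5} = 0  ⟹  sig = (4;())
  {1,3,5,6}:  v_{1} + v_{3} + v_{5} + v_{6} = v_{7}  ⟹  sig = (4;(1))

so the primitive-relation signature multiset is
    |P|=2: 3 collections, coeffs (), (1), (1)
    |P|=4: 2 collections, coeffs (), (1)


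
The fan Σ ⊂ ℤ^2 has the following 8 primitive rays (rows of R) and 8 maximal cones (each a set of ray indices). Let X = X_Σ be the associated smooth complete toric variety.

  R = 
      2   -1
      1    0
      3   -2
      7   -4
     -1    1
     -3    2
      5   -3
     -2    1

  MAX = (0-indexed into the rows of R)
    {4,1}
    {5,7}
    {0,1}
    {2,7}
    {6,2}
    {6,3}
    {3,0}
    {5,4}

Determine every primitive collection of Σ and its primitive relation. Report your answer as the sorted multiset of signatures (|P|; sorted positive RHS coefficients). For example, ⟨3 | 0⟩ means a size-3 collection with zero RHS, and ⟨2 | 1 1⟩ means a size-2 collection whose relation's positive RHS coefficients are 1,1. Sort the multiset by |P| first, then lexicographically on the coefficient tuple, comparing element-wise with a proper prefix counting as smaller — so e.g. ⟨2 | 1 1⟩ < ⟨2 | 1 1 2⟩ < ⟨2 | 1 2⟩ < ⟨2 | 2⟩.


20 minimal non-faces of Δ(Σ) (on 8 rays):

  {0,7}:  v_{0} + v_{7} = 0  ⇒ sig = ⟨2 | 0⟩
  {2,5}:  v_{2} + v_{5} = 0  ⇒ sig = ⟨2 | 0⟩
  {0,2}:  v_{0} + v_{2} = v_{6}  ⇒ sig = ⟨2 | 1⟩
  {0,4}:  v_{0} + v_{4} = v_{1}  ⇒ sig = ⟨2 | 1⟩
  {0,5}:  v_{0} + v_{5} = v_{4}  ⇒ sig = ⟨2 | 1⟩
  {0,6}:  v_{0} + v_{6} = v_{3}  ⇒ sig = ⟨2 | 1⟩
  {1,7}:  v_{1} + v_{7} = v_{4}  ⇒ sig = ⟨2 | 1⟩
  {2,4}:  v_{2} + v_{4} = v_{0}  ⇒ sig = ⟨2 | 1⟩
  {3,7}:  v_{3} + v_{7} = v_{6}  ⇒ sig = ⟨2 | 1⟩
  {4,7}:  v_{4} + v_{7} = v_{5}  ⇒ sig = ⟨2 | 1⟩
  {5,6}:  v_{5} + v_{6} = v_{0}  ⇒ sig = ⟨2 | 1⟩
  {6,7}:  v_{6} + v_{7} = v_{2}  ⇒ sig = ⟨2 | 1⟩
  {1,2}:  v_{1} + v_{2} = 2·v_{0}  ⇒ sig = ⟨2 | 2⟩
  {1,5}:  v_{1} + v_{5} = 2·v_{4}  ⇒ sig = ⟨2 | 2⟩
  {2,3}:  v_{2} + v_{3} = 2·v_{6}  ⇒ sig = ⟨2 | 2⟩
  {3,5}:  v_{3} + v_{5} = 2·v_{0}  ⇒ sig = ⟨2 | 2⟩
  {4,6}:  v_{4} + v_{6} = 2·v_{0}  ⇒ sig = ⟨2 | 2⟩
  {1,6}:  v_{1} + v_{6} = 3·v_{0}  ⇒ sig = ⟨2 | 3⟩
  {3,4}:  v_{3} + v_{4} = 3·v_{0}  ⇒ sig = ⟨2 | 3⟩
  {1,3}:  v_{1} + v_{3} = 4·v_{0}  ⇒ sig = ⟨2 | 4⟩

Sorted signature multiset PRS(X):
    ⟨2 | 0⟩
    ⟨2 | 0⟩
    ⟨2 | 1⟩
    ⟨2 | 1⟩
    ⟨2 | 1⟩
    ⟨2 | 1⟩
    ⟨2 | 1⟩
    ⟨2 | 1⟩
    ⟨2 | 1⟩
    ⟨2 | 1⟩
    ⟨2 | 1⟩
    ⟨2 | 1⟩
    ⟨2 | 2⟩
    ⟨2 | 2⟩
    ⟨2 | 2⟩
    ⟨2 | 2⟩
    ⟨2 | 2⟩
    ⟨2 | 3⟩
    ⟨2 | 3⟩
    ⟨2 | 4⟩


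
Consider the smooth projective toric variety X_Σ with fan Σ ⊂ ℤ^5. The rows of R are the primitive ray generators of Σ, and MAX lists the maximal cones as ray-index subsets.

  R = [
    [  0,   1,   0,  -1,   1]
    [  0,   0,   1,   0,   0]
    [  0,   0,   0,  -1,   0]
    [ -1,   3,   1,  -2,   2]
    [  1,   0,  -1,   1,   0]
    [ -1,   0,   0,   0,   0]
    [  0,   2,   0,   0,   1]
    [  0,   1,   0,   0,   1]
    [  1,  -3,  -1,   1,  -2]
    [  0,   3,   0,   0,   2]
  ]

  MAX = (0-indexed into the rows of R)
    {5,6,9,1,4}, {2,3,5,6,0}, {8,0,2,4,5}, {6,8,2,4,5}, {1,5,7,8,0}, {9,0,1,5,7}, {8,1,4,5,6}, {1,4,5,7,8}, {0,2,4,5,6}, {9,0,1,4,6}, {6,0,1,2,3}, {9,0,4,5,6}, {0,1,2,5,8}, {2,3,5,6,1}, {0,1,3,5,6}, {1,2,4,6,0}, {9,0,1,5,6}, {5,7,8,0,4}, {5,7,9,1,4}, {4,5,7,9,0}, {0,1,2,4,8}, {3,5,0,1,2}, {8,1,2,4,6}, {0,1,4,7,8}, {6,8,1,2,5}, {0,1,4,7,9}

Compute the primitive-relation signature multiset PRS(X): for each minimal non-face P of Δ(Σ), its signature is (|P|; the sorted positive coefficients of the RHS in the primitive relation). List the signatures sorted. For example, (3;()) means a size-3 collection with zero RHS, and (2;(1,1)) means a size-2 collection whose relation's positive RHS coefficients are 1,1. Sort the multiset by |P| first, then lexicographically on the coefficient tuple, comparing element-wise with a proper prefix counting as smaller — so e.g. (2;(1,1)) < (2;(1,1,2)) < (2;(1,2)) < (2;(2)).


12 collections generate NE(X_Σ); each relation:

  {2,7}:  v_{2} + v_{7} = v_{0}  ⇒ sig = (2;(1))
  {3,8}:  v_{3} + v_{8} = v_{2}  ⇒ sig = (2;(1))
  {6,7}:  v_{6} + v_{7} = v_{9}  ⇒ sig = (2;(1))
  {8,9}:  v_{8} + v_{9} = v_{4}  ⇒ sig = (2;(1))
  {2,9}:  v_{2} + v_{9} = v_{0} + v_{6}  ⇒ sig = (2;(1,1))
  {3,4}:  v_{3} + v_{4} = v_{0} + v_{6}  ⇒ sig = (2;(1,1))
  {3,7}:  v_{3} + v_{7} = 2·v_{0} + v_{1} + v_{5} + v_{6}  ⇒ sig = (2;(1,1,1,2))
  {3,9}:  v_{3} + v_{9} = 2·v_{0} + v_{1} + v_{5} + 2·v_{6}  ⇒ sig = (2;(1,1,2,2))
  {0,6,8}:  v_{0} + v_{6} + v_{8} = v_{2} + v_{4}  ⇒ sig = (3;(1,1))
  {1,2,4,5}:  v_{1} + v_{2} + v_{4} + v_{5} = 0  ⇒ sig = (4;())
  {0,1,4,5}:  v_{0} + v_{1} + v_{4} + v_{5} = v_{7}  ⇒ sig = (4;(1))
  {0,1,2,5,6}:  v_{0} + v_{1} + v_{2} + v_{5} + v_{6} = v_{3}  ⇒ sig = (5;(1))

Sorted signature multiset PRS(X):
    |P|=2: 8 collections, coeffs (1), (1), (1), (1), (1,1), (1,1), (1,1,1,2), (1,1,2,2)
    |P|=3: 1 collection, coeffs (1,1)
    |P|=4: 2 collections, coeffs (), (1)
    |P|=5: 1 collection, coeffs (1)


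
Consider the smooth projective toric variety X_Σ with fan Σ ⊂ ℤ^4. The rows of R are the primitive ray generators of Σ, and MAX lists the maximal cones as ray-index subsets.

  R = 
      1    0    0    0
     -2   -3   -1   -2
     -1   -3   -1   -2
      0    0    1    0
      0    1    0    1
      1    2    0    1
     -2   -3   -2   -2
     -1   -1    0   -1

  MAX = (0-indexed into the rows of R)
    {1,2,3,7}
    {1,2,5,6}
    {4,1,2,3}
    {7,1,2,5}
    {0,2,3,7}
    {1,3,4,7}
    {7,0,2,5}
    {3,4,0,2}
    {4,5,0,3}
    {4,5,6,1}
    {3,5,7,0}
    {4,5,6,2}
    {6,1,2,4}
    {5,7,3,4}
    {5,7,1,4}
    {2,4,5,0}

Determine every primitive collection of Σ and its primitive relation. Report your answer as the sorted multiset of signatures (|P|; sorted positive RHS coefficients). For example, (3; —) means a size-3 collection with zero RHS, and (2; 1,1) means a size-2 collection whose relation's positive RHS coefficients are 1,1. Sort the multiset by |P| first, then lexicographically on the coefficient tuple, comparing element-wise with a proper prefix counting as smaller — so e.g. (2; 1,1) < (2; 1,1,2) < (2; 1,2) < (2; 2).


Σ has 9 primitive collections:

  P = {0,1}:  v_{0} + v_{1} = v_{2} — sig = (2; 1)
  P = {3,6}:  v_{3} + v_{6} = v_{1} — sig = (2; 1)
  P = {0,6}:  v_{0} + v_{6} = 2·v_{2} + v_{4} + v_{5} — sig = (2; 1,1,2)
  P = {6,7}:  v_{6} + v_{7} = 2·v_{1} + v_{5} — sig = (2; 1,2)
  P = {0,4,7}:  v_{0} + v_{4} + v_{7} = 0 — sig = (3; —)
  P = {1,3,5}:  v_{1} + v_{3} + v_{5} = v_{7} — sig = (3; 1)
  P = {2,4,7}:  v_{2} + v_{4} + v_{7} = v_{1} — sig = (3; 1)
  P = {2,3,5}:  v_{2} + v_{3} + v_{5} = v_{0} + v_{7} — sig = (3; 1,1)
  P = {1,2,4,5}:  v_{1} + v_{2} + v_{4} + v_{5} = v_{6} — sig = (4; 1)

Sorted signature multiset PRS(X):
[(2; 1), (2; 1), (2; 1,1,2), (2; 1,2), (3; —), (3; 1), (3; 1), (3; 1,1), (4; 1)]


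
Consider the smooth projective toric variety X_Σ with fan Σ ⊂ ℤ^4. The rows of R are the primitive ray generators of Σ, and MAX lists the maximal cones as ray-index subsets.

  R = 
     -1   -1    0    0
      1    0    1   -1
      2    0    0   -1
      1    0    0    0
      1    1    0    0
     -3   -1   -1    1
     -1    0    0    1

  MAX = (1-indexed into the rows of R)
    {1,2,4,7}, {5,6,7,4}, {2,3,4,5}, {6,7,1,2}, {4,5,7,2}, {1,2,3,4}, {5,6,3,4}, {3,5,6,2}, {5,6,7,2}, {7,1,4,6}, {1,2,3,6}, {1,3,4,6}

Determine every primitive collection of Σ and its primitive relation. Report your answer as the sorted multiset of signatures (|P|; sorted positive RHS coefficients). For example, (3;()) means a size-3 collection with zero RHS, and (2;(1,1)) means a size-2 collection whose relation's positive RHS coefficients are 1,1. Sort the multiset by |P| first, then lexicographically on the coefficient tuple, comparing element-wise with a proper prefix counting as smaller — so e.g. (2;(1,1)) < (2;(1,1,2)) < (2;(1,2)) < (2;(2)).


3 minimal non-faces of Δ(Σ) (on 7 rays):

  P = {1,5}:  v_{1} + v_{5} = 0 ; sig = (2;())
  P = {3,7}:  v_{3} + v_{7} = v_{4} ; sig = (2;(1))
  P = {2,4,6}:  v_{2} + v_{4} + v_{6} = v_{1} ; sig = (3;(1))

so the primitive-relation signature multiset is
[(2;()), (2;(1)), (3;(1))]


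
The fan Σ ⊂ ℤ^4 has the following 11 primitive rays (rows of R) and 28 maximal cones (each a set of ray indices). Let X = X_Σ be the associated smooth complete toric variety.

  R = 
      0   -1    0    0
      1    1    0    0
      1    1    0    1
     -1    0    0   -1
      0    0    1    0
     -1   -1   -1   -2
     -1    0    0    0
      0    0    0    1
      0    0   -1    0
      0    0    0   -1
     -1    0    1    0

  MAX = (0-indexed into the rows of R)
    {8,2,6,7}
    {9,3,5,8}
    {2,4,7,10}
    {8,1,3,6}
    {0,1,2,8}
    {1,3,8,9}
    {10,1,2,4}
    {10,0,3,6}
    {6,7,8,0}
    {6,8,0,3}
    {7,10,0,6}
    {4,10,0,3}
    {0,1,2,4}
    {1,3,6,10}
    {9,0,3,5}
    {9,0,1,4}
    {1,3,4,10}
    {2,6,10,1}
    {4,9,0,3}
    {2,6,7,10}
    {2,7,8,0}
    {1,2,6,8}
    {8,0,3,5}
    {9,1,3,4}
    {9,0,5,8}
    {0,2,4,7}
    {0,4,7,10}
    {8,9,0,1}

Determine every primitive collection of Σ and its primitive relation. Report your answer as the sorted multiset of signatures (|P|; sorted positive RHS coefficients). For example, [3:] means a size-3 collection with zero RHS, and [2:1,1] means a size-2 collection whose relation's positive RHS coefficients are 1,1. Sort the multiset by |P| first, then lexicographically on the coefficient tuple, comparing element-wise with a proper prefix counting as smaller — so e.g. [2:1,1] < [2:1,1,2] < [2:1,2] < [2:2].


22 minimal non-faces of Δ(Σ) (on 11 rays):

  P={4,8}:  v_{4} + v_{8} = 0  ⇒ sig = [2:]
  P={7,9}:  v_{7} + v_{9} = 0  ⇒ sig = [2:]
  P={1,7}:  v_{1} + v_{7} = v_{2}  ⇒ sig = [2:1]
  P={2,9}:  v_{2} + v_{9} = v_{1}  ⇒ sig = [2:1]
  P={3,7}:  v_{3} + v_{7} = v_{6}  ⇒ sig = [2:1]
  P={4,6}:  v_{4} + v_{6} = v_{10}  ⇒ sig = [2:1]
  P={6,9}:  v_{6} + v_{9} = v_{3}  ⇒ sig = [2:1]
  P={8,10}:  v_{8} + v_{10} = v_{6}  ⇒ sig = [2:1]
  P={2,3}:  v_{2} + v_{3} = v_{1} + v_{6}  ⇒ sig = [2:1,1]
  P={2,5}:  v_{2} + v_{5} = v_{8} + v_{9}  ⇒ sig = [2:1,1]
  P={9,10}:  v_{9} + v_{10} = v_{3} + v_{4}  ⇒ sig = [2:1,1]
  P={4,5}:  v_{4} + v_{5} = v_{0} + v_{3} + v_{9}  ⇒ sig = [2:1,1,1]
  P={5,7}:  v_{5} + v_{7} = v_{0} + v_{3} + v_{8}  ⇒ sig = [2:1,1,1]
  P={5,6}:  v_{5} + v_{6} = v_{0} + 2·v_{3} + v_{8}  ⇒ sig = [2:1,1,2]
  P={1,5}:  v_{1} + v_{5} = v_{8} + 2·v_{9}  ⇒ sig = [2:1,2]
  P={5,10}:  v_{5} + v_{10} = v_{0} + 2·v_{3}  ⇒ sig = [2:1,2]
  P={0,1,6}:  v_{0} + v_{1} + v_{6} = 0  ⇒ sig = [3:]
  P={0,1,3}:  v_{0} + v_{1} + v_{3} = v_{9}  ⇒ sig = [3:1]
  P={0,1,10}:  v_{0} + v_{1} + v_{10} = v_{4}  ⇒ sig = [3:1]
  P={0,2,6}:  v_{0} + v_{2} + v_{6} = v_{7}  ⇒ sig = [3:1]
  P={0,2,10}:  v_{0} + v_{2} + v_{10} = v_{4} + v_{7}  ⇒ sig = [3:1,1]
  P={0,3,8,9}:  v_{0} + v_{3} + v_{8} + v_{9} = v_{5}  ⇒ sig = [4:1]

Sorted signature multiset PRS(X):
{ [2:] ×2,  [2:1] ×6,  [2:1,1] ×3,  [2:1,1,1] ×2,  [2:1,1,2],  [2:1,2] ×2,  [3:],  [3:1] ×3,  [3:1,1],  [4:1] }


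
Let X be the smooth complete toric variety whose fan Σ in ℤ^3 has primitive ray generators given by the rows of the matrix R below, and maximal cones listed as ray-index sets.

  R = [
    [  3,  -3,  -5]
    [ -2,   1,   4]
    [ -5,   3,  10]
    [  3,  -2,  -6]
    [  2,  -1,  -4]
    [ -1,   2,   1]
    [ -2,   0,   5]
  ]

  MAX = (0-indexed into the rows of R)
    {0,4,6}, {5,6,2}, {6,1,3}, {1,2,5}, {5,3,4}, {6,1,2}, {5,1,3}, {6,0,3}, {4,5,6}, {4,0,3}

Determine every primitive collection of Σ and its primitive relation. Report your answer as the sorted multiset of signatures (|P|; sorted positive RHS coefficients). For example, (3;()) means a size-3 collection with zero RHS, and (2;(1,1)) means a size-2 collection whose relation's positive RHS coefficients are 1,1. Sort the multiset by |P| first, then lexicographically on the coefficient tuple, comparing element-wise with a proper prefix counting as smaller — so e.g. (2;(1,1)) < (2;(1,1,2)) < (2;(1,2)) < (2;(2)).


Δ(Σ) — 7 vertices, 9 min non-faces:

  {1,4}:  v_{1} + v_{4} = 0 — sig = (2;())
  {0,2}:  v_{0} + v_{2} = v_{6} — sig = (2;(1))
  {0,5}:  v_{0} + v_{5} = v_{4} — sig = (2;(1))
  {2,3}:  v_{2} + v_{3} = v_{1} — sig = (2;(1))
  {0,1}:  v_{0} + v_{1} = v_{3} + v_{6} — sig = (2;(1,1))
  {2,4}:  v_{2} + v_{4} = v_{5} + v_{6} — sig = (2;(1,1))
  {3,5,6}:  v_{3} + v_{5} + v_{6} = 0 — sig = (3;())
  {1,5,6}:  v_{1} + v_{5} + v_{6} = v_{2} — sig = (3;(1))
  {3,4,6}:  v_{3} + v_{4} + v_{6} = v_{0} — sig = (3;(1))

Sorted signature multiset PRS(X):
{ (2;()),  (2;(1)) ×3,  (2;(1,1)) ×2,  (3;()),  (3;(1)) ×2 }


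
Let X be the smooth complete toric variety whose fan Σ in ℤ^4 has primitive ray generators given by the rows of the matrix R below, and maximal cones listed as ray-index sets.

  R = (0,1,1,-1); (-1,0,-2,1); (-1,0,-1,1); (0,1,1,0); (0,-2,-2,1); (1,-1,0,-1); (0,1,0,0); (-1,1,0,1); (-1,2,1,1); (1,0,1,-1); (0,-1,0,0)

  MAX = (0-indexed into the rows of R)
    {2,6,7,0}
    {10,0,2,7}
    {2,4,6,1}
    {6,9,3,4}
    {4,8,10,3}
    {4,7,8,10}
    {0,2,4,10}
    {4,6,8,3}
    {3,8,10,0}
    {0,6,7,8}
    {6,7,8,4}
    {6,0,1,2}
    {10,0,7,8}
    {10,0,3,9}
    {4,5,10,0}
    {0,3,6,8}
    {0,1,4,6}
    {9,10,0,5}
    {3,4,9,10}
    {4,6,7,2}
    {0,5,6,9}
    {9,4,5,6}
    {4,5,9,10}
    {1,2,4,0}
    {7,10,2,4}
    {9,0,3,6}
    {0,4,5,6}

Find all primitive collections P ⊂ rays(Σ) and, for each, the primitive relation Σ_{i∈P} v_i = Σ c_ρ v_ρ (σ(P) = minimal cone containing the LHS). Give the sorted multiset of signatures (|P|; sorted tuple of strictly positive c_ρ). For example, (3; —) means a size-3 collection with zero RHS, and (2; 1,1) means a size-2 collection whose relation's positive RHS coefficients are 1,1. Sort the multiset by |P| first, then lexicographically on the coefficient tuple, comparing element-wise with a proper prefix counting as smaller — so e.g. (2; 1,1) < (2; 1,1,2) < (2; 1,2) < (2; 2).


Primitive collections (22):

  {2,9}:  v_{2} + v_{9} = 0  so sig = (2; —)
  {5,7}:  v_{5} + v_{7} = 0  so sig = (2; —)
  {6,10}:  v_{6} + v_{10} = 0  so sig = (2; —)
  {2,3}:  v_{2} + v_{3} = v_{7}  so sig = (2; 1)
  {3,5}:  v_{3} + v_{5} = v_{9}  so sig = (2; 1)
  {3,7}:  v_{3} + v_{7} = v_{8}  so sig = (2; 1)
  {5,8}:  v_{5} + v_{8} = v_{3}  so sig = (2; 1)
  {7,9}:  v_{7} + v_{9} = v_{3}  so sig = (2; 1)
  {1,3}:  v_{1} + v_{3} = v_{2} + v_{6}  so sig = (2; 1,1)
  {2,5}:  v_{2} + v_{5} = v_{0} + v_{4}  so sig = (2; 1,1)
  {1,8}:  v_{1} + v_{8} = v_{2} + v_{6} + v_{7}  so sig = (2; 1,1,1)
  {1,9}:  v_{1} + v_{9} = v_{0} + v_{4} + v_{6}  so sig = (2; 1,1,1)
  {1,10}:  v_{1} + v_{10} = v_{0} + v_{2} + v_{4}  so sig = (2; 1,1,1)
  {1,7}:  v_{1} + v_{7} = 2·v_{2} + v_{6}  so sig = (2; 1,2)
  {1,5}:  v_{1} + v_{5} = 2·v_{0} + 2·v_{4} + v_{6}  so sig = (2; 1,2,2)
  {2,8}:  v_{2} + v_{8} = 2·v_{7}  so sig = (2; 2)
  {8,9}:  v_{8} + v_{9} = 2·v_{3}  so sig = (2; 2)
  {0,3,4}:  v_{0} + v_{3} + v_{4} = 0  so sig = (3; —)
  {0,4,7}:  v_{0} + v_{4} + v_{7} = v_{2}  so sig = (3; 1)
  {0,4,8}:  v_{0} + v_{4} + v_{8} = v_{7}  so sig = (3; 1)
  {0,4,9}:  v_{0} + v_{4} + v_{9} = v_{5}  so sig = (3; 1)
  {0,2,4,6}:  v_{0} + v_{2} + v_{4} + v_{6} = v_{1}  so sig = (4; 1)

Sorted signature multiset PRS(X):
[(2; —), (2; —), (2; —), (2; 1), (2; 1), (2; 1), (2; 1), (2; 1), (2; 1,1), (2; 1,1), (2; 1,1,1), (2; 1,1,1), (2; 1,1,1), (2; 1,2), (2; 1,2,2), (2; 2), (2; 2), (3; —), (3; 1), (3; 1), (3; 1), (4; 1)]


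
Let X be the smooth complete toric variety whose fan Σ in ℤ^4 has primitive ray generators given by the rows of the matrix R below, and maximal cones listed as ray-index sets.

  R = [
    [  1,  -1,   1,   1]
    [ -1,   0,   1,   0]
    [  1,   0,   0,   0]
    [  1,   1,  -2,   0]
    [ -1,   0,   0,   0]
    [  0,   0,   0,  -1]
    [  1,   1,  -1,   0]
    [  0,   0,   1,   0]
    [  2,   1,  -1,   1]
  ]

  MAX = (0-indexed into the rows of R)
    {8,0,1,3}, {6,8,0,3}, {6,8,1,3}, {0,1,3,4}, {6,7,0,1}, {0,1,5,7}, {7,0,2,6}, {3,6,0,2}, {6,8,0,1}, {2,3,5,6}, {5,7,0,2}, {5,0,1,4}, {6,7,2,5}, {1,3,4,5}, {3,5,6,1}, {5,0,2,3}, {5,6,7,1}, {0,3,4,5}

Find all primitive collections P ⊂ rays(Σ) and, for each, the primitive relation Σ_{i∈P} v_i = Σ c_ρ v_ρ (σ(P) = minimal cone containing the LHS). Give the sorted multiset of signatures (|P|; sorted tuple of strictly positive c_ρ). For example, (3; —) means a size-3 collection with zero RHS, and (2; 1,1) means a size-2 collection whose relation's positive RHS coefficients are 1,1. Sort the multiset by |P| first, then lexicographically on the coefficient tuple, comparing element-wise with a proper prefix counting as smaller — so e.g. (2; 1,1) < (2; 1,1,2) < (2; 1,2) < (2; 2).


12 minimal non-faces of Δ(Σ) (on 9 rays):

  P={2,4}:  v_{2} + v_{4} = 0  ⇒ sig = (2; —)
  P={1,2}:  v_{1} + v_{2} = v_{7}  ⇒ sig = (2; 1)
  P={3,7}:  v_{3} + v_{7} = v_{6}  ⇒ sig = (2; 1)
  P={4,7}:  v_{4} + v_{7} = v_{1}  ⇒ sig = (2; 1)
  P={4,6}:  v_{4} + v_{6} = v_{1} + v_{3}  ⇒ sig = (2; 1,1)
  P={5,8}:  v_{5} + v_{8} = v_{2} + v_{6}  ⇒ sig = (2; 1,1)
  P={7,8}:  v_{7} + v_{8} = v_{0} + v_{1} + 2·v_{6}  ⇒ sig = (2; 1,1,2)
  P={2,8}:  v_{2} + v_{8} = v_{0} + 2·v_{6}  ⇒ sig = (2; 1,2)
  P={4,8}:  v_{4} + v_{8} = v_{0} + 2·v_{1} + 2·v_{3}  ⇒ sig = (2; 1,2,2)
  P={0,5,6}:  v_{0} + v_{5} + v_{6} = 2·v_{2}  ⇒ sig = (3; 2)
  P={0,1,3,5}:  v_{0} + v_{1} + v_{3} + v_{5} = v_{2}  ⇒ sig = (4; 1)
  P={0,1,3,6}:  v_{0} + v_{1} + v_{3} + v_{6} = v_{8}  ⇒ sig = (4; 1)

Signatures (|P|; sorted positive RHS coefficients), sorted:
    |P|=2: 9 collections, coeffs (), (1), (1), (1), (1,1), (1,1), (1,1,2), (1,2), (1,2,2)
    |P|=3: 1 collection, coeffs (2)
    |P|=4: 2 collections, coeffs (1), (1)


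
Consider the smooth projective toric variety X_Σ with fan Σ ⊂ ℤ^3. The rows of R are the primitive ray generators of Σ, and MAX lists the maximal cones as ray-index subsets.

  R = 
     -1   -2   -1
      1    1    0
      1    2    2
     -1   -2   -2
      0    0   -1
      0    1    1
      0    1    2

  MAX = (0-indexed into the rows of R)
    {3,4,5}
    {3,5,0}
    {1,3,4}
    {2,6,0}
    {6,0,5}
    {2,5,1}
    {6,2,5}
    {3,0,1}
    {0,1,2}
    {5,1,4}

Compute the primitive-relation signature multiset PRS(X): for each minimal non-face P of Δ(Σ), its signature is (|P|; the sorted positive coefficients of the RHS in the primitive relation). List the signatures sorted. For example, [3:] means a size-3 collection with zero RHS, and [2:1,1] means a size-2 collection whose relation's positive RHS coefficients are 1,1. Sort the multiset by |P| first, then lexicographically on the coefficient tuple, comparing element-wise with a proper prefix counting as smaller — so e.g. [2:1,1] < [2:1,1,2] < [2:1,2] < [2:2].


9 collections generate NE(X_Σ); each relation:

  P = {2,3}:  v_{2} + v_{3} = 0 — sig = [2:]
  P = {0,4}:  v_{0} + v_{4} = v_{3} — sig = [2:1]
  P = {1,6}:  v_{1} + v_{6} = v_{2} — sig = [2:1]
  P = {4,6}:  v_{4} + v_{6} = v_{5} — sig = [2:1]
  P = {2,4}:  v_{2} + v_{4} = v_{1} + v_{5} — sig = [2:1,1]
  P = {3,6}:  v_{3} + v_{6} = v_{0} + v_{5} — sig = [2:1,1]
  P = {0,1,5}:  v_{0} + v_{1} + v_{5} = 0 — sig = [3:]
  P = {0,2,5}:  v_{0} + v_{2} + v_{5} = v_{6} — sig = [3:1]
  P = {1,3,5}:  v_{1} + v_{3} + v_{5} = v_{4} — sig = [3:1]

Sorted signature multiset PRS(X):
[[2:], [2:1], [2:1], [2:1], [2:1,1], [2:1,1], [3:], [3:1], [3:1]]


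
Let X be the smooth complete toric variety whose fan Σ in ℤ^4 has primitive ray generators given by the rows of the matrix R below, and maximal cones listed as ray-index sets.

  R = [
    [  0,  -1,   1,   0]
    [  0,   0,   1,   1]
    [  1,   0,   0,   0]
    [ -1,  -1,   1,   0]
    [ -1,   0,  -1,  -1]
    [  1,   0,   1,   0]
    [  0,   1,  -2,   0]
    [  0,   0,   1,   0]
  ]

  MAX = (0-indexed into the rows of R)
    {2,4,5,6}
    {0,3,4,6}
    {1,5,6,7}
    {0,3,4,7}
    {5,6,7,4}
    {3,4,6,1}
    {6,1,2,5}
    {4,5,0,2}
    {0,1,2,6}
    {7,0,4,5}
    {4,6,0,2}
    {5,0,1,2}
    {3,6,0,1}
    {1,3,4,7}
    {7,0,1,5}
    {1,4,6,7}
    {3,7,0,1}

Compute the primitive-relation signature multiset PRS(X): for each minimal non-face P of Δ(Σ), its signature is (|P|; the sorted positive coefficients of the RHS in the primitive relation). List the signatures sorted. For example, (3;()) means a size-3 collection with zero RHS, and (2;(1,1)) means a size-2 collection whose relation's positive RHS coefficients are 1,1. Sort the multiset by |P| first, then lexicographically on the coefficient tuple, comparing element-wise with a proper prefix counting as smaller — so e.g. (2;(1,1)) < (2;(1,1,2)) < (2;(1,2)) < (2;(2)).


Σ has 9 primitive collections:

  {2,3}:  v_{2} + v_{3} = v_{0}  ⇒ sig = (2;(1))
  {2,7}:  v_{2} + v_{7} = v_{5}  ⇒ sig = (2;(1))
  {3,5}:  v_{3} + v_{5} = v_{0} + v_{7}  ⇒ sig = (2;(1,1))
  {0,6,7}:  v_{0} + v_{6} + v_{7} = 0  ⇒ sig = (3;())
  {1,2,4}:  v_{1} + v_{2} + v_{4} = 0  ⇒ sig = (3;())
  {0,1,4}:  v_{0} + v_{1} + v_{4} = v_{3}  ⇒ sig = (3;(1))
  {0,5,6}:  v_{0} + v_{5} + v_{6} = v_{2}  ⇒ sig = (3;(1))
  {1,4,5}:  v_{1} + v_{4} + v_{5} = v_{7}  ⇒ sig = (3;(1))
  {3,6,7}:  v_{3} + v_{6} + v_{7} = v_{1} + v_{4}  ⇒ sig = (3;(1,1))

Hence PRS(X_Σ) =
[(2;(1)), (2;(1)), (2;(1,1)), (3;()), (3;()), (3;(1)), (3;(1)), (3;(1)), (3;(1,1))]


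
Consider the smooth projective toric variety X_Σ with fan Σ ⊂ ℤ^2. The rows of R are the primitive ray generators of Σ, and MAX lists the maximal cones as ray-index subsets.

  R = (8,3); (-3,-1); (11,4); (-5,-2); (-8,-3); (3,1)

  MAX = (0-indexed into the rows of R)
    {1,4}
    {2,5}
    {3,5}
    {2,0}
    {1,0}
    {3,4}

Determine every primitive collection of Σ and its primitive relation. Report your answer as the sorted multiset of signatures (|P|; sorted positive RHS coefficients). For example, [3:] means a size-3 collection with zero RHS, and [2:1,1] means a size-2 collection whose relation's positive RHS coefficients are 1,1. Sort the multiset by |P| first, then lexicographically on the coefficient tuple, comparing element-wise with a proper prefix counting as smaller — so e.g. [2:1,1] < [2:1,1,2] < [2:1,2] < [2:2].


Primitive collections (9):

  • {0,4}:  v_{0} + v_{4} = 0  ⟹  sig = [2:]
  • {1,5}:  v_{1} + v_{5} = 0  ⟹  sig = [2:]
  • {0,3}:  v_{0} + v_{3} = v_{5}  ⟹  sig = [2:1]
  • {0,5}:  v_{0} + v_{5} = v_{2}  ⟹  sig = [2:1]
  • {1,2}:  v_{1} + v_{2} = v_{0}  ⟹  sig = [2:1]
  • {1,3}:  v_{1} + v_{3} = v_{4}  ⟹  sig = [2:1]
  • {2,4}:  v_{2} + v_{4} = v_{5}  ⟹  sig = [2:1]
  • {4,5}:  v_{4} + v_{5} = v_{3}  ⟹  sig = [2:1]
  • {2,3}:  v_{2} + v_{3} = 2·v_{5}  ⟹  sig = [2:2]

Sorted signature multiset PRS(X):
    [2:]
    [2:]
    [2:1]
    [2:1]
    [2:1]
    [2:1]
    [2:1]
    [2:1]
    [2:2]


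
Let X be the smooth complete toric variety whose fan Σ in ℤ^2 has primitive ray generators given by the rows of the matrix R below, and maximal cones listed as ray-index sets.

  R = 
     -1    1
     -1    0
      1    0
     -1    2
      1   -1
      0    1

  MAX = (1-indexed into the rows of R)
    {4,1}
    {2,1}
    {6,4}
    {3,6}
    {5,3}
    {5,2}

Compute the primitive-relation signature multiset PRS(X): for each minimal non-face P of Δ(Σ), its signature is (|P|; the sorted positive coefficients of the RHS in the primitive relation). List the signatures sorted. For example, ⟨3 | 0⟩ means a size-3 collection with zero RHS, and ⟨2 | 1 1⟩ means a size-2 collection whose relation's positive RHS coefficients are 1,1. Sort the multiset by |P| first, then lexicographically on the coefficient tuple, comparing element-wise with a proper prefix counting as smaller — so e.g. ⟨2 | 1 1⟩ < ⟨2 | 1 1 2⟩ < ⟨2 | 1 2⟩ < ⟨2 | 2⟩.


Primitive collections (9):

  {1,5}:  v_{1} + v_{5} = 0  so sig = ⟨2 | 0⟩
  {2,3}:  v_{2} + v_{3} = 0  so sig = ⟨2 | 0⟩
  {1,3}:  v_{1} + v_{3} = v_{6}  so sig = ⟨2 | 1⟩
  {1,6}:  v_{1} + v_{6} = v_{4}  so sig = ⟨2 | 1⟩
  {2,6}:  v_{2} + v_{6} = v_{1}  so sig = ⟨2 | 1⟩
  {4,5}:  v_{4} + v_{5} = v_{6}  so sig = ⟨2 | 1⟩
  {5,6}:  v_{5} + v_{6} = v_{3}  so sig = ⟨2 | 1⟩
  {2,4}:  v_{2} + v_{4} = 2·v_{1}  so sig = ⟨2 | 2⟩
  {3,4}:  v_{3} + v_{4} = 2·v_{6}  so sig = ⟨2 | 2⟩

Signatures (|P|; sorted positive RHS coefficients), sorted:
{ ⟨2 | 0⟩ ×2,  ⟨2 | 1⟩ ×5,  ⟨2 | 2⟩ ×2 }
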